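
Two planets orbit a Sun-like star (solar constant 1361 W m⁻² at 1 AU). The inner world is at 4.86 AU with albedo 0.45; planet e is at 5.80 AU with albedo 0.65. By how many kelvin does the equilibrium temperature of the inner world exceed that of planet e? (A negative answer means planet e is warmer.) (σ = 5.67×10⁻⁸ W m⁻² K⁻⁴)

ΔT ≈ 19.8 K

T_eq = [S₀(1−A)/(4σd²)]^(1/4), so T ∝ (1−A)^(1/4) / √d.
T₁ = [1361×0.55/(4×5.67×10⁻⁸×4.86²)]^(1/4) = 108.72 K.
T₂ = [1361×0.35/(4×5.67×10⁻⁸×5.80²)]^(1/4) = 88.89 K.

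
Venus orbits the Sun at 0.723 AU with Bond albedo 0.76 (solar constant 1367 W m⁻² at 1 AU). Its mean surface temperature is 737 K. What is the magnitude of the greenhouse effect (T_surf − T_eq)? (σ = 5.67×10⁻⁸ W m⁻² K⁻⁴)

S = 1367/0.723² = 2615 W m⁻².
T_eq = [S(1−A)/(4σ)]^(1/4) = [2615×0.24/(4×5.67×10⁻⁸)]^(1/4) = 229.4 K.
ΔT = T_surf − T_eq = 737 − 229.4.

ΔT ≈ 507.6 K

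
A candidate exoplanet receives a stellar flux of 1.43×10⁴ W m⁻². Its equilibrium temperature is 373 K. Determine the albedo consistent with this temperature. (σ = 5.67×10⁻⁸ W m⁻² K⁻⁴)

From T_eq⁴ = S(1−A)/(4σ): 1−A = 4σT_eq⁴/S.
1−A = 4 × 5.67×10⁻⁸ × (373)⁴ / 1.43×10⁴ = 0.307.

A ≈ 0.69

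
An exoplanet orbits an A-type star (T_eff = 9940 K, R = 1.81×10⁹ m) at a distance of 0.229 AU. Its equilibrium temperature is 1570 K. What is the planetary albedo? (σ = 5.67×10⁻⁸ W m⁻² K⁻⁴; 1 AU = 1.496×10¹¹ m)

d = 0.229 AU = 3.43×10¹⁰ m.
L = 4πR_⋆²σT_⋆⁴ = 4π(1.81×10⁹)² × 5.67×10⁻⁸ × (9940)⁴ = 2.28×10²⁸ W.
S = L/(4πd²) = 1.55×10⁶ W m⁻².
From T_eq⁴ = S(1−A)/(4σ): 1−A = 4σT_eq⁴/S.
1−A = 4 × 5.67×10⁻⁸ × (1570)⁴ / 1.55×10⁶ = 0.892.

A ≈ 0.11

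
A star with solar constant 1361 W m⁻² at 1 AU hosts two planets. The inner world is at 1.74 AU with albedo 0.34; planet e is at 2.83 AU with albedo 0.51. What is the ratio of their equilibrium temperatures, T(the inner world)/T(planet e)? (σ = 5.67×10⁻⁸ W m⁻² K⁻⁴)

T_eq = [S₀(1−A)/(4σd²)]^(1/4), so T ∝ (1−A)^(1/4) / √d.
T₁ = [1361×0.66/(4×5.67×10⁻⁸×1.74²)]^(1/4) = 190.18 K.
T₂ = [1361×0.49/(4×5.67×10⁻⁸×2.83²)]^(1/4) = 138.42 K.

T₁/T₂ ≈ 1.374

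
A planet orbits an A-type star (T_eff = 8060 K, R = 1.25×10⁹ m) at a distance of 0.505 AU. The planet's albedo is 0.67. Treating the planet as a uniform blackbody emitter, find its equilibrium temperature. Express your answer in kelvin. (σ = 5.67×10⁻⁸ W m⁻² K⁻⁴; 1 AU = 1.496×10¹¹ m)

d = 0.505 AU = 7.55×10¹⁰ m.
L = 4πR_⋆²σT_⋆⁴ = 4π(1.25×10⁹)² × 5.67×10⁻⁸ × (8060)⁴ = 4.70×10²⁷ W.
S = L/(4πd²) = 6.55×10⁴ W m⁻².
Energy balance: absorbed = emitted ⇒ πR²·S(1−A) = 4πR²·σT_eq⁴, so T_eq⁴ = S(1−A)/(4σ).
T_eq = [6.55×10⁴ × 0.33 / (4 × 5.67×10⁻⁸)]^(1/4) = (9.53×10¹⁰)^(1/4) = 556 K.

T_eq ≈ 556 K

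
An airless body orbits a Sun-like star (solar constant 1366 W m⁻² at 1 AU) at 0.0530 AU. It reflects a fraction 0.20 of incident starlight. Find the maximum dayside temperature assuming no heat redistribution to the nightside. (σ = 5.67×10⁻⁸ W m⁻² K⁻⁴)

Flux at 0.0530 AU: S = 1366/0.0530² = 4.86×10⁵ W m⁻².
With no redistribution each surface element balances locally: S(1−A) = σT⁴.
T = [4.86×10⁵ × 0.80 / 5.67×10⁻⁸]^(1/4) = (6.86×10¹²)^(1/4) = 1620 K.

T_ss ≈ 1620 K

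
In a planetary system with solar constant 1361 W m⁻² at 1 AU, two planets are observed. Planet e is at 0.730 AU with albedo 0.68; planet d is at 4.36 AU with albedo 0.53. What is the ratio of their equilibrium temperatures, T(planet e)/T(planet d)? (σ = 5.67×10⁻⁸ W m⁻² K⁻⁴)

T_eq = [S₀(1−A)/(4σd²)]^(1/4), so T ∝ (1−A)^(1/4) / √d.
T₁ = [1361×0.32/(4×5.67×10⁻⁸×0.730²)]^(1/4) = 245.01 K.
T₂ = [1361×0.47/(4×5.67×10⁻⁸×4.36²)]^(1/4) = 110.37 K.

T₁/T₂ ≈ 2.220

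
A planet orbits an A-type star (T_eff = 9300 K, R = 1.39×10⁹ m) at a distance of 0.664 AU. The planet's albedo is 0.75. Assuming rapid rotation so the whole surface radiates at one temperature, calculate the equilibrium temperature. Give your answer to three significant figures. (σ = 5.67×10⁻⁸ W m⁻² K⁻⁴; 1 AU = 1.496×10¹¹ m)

d = 0.664 AU = 9.93×10¹⁰ m.
L = 4πR_⋆²σT_⋆⁴ = 4π(1.39×10⁹)² × 5.67×10⁻⁸ × (9300)⁴ = 1.03×10²⁸ W.
S = L/(4πd²) = 8.31×10⁴ W m⁻².
Energy balance: absorbed = emitted ⇒ πR²·S(1−A) = 4πR²·σT_eq⁴, so T_eq⁴ = S(1−A)/(4σ).
T_eq = [8.31×10⁴ × 0.25 / (4 × 5.67×10⁻⁸)]^(1/4) = (9.15×10¹⁰)^(1/4) = 550 K.

T_eq ≈ 550 K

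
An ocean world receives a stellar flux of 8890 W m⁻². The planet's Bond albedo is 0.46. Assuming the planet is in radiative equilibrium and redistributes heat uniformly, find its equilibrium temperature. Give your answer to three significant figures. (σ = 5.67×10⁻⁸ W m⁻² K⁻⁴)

Energy balance: absorbed = emitted ⇒ πR²·S(1−A) = 4πR²·σT_eq⁴, so T_eq⁴ = S(1−A)/(4σ).
T_eq = [8890 × 0.54 / (4 × 5.67×10⁻⁸)]^(1/4) = (2.12×10¹⁰)^(1/4) = 381 K.

T_eq ≈ 381 K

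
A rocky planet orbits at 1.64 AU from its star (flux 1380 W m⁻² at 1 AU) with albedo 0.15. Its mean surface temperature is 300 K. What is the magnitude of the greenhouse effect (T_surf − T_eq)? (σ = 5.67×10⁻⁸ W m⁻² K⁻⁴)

ΔT ≈ 90.6 K

S = 1380/1.64² = 513.1 W m⁻².
T_eq = [S(1−A)/(4σ)]^(1/4) = [513.1×0.85/(4×5.67×10⁻⁸)]^(1/4) = 209.4 K.
ΔT = T_surf − T_eq = 300 − 209.4.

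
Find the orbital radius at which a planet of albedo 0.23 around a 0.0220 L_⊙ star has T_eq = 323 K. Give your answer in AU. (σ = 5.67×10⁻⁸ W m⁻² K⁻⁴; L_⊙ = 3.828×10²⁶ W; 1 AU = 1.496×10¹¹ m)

L = 0.0220 × 3.828×10²⁶ = 8.42×10²⁴ W.
From T_eq⁴ = L(1−A)/(16πσd²): d = √[L(1−A)/(16πσT_eq⁴)].
d = √[8.42×10²⁴ × 0.77 / (16π × 5.67×10⁻⁸ × (323)⁴)] = 1.45×10¹⁰ m = 0.0966 AU.

d ≈ 0.0966 AU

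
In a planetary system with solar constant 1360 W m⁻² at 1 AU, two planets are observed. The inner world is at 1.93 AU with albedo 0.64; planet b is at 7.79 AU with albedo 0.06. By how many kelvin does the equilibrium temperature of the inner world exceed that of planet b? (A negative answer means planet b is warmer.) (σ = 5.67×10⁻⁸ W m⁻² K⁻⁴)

T_eq = [S₀(1−A)/(4σd²)]^(1/4), so T ∝ (1−A)^(1/4) / √d.
T₁ = [1360×0.36/(4×5.67×10⁻⁸×1.93²)]^(1/4) = 155.16 K.
T₂ = [1360×0.94/(4×5.67×10⁻⁸×7.79²)]^(1/4) = 98.17 K.

ΔT ≈ 57.0 K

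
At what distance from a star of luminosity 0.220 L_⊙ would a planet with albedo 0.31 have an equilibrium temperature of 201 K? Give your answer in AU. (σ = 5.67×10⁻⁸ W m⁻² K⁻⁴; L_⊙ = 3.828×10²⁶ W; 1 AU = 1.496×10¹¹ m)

d ≈ 0.747 AU

L = 0.220 × 3.828×10²⁶ = 8.42×10²⁵ W.
From T_eq⁴ = L(1−A)/(16πσd²): d = √[L(1−A)/(16πσT_eq⁴)].
d = √[8.42×10²⁵ × 0.69 / (16π × 5.67×10⁻⁸ × (201)⁴)] = 1.12×10¹¹ m = 0.747 AU.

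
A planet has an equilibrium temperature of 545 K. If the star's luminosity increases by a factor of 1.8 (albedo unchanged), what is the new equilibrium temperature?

T_eq ≈ 631 K

T_eq ∝ L^(1/4) · d^(−1/2).
T′ = 545 × 1.8^(1/4) = 631 K.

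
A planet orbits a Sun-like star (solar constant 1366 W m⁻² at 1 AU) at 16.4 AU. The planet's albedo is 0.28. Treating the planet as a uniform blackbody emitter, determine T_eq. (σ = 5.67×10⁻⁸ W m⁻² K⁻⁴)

Flux at 16.4 AU: S = 1366/16.4² = 5.08 W m⁻².
Energy balance: absorbed = emitted ⇒ πR²·S(1−A) = 4πR²·σT_eq⁴, so T_eq⁴ = S(1−A)/(4σ).
T_eq = [5.08 × 0.72 / (4 × 5.67×10⁻⁸)]^(1/4) = (1.61×10⁷)^(1/4) = 63.4 K.

T_eq ≈ 63.4 K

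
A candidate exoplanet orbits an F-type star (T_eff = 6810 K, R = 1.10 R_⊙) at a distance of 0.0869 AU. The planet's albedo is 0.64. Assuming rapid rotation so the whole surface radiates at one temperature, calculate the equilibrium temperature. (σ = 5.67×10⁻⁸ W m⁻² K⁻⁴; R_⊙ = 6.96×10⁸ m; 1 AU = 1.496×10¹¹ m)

T_eq ≈ 905 K

R_⋆ = 1.10 × 6.96×10⁸ = 7.66×10⁸ m.
d = 0.0869 AU = 1.30×10¹⁰ m.
L = 4πR_⋆²σT_⋆⁴ = 4π(7.66×10⁸)² × 5.67×10⁻⁸ × (6810)⁴ = 8.98×10²⁶ W.
S = L/(4πd²) = 4.23×10⁵ W m⁻².
Energy balance: absorbed = emitted ⇒ πR²·S(1−A) = 4πR²·σT_eq⁴, so T_eq⁴ = S(1−A)/(4σ).
T_eq = [4.23×10⁵ × 0.36 / (4 × 5.67×10⁻⁸)]^(1/4) = (6.71×10¹¹)^(1/4) = 905 K.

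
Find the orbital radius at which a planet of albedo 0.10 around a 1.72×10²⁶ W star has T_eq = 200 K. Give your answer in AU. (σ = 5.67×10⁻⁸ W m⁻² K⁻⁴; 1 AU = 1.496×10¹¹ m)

From T_eq⁴ = L(1−A)/(16πσd²): d = √[L(1−A)/(16πσT_eq⁴)].
d = √[1.72×10²⁶ × 0.90 / (16π × 5.67×10⁻⁸ × (200)⁴)] = 1.84×10¹¹ m = 1.23 AU.

d ≈ 1.23 AU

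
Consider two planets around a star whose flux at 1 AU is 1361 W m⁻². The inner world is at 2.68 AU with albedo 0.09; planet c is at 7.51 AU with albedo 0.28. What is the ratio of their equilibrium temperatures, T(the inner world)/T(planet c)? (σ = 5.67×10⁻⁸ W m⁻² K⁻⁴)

T_eq = [S₀(1−A)/(4σd²)]^(1/4), so T ∝ (1−A)^(1/4) / √d.
T₁ = [1361×0.91/(4×5.67×10⁻⁸×2.68²)]^(1/4) = 166.05 K.
T₂ = [1361×0.72/(4×5.67×10⁻⁸×7.51²)]^(1/4) = 93.55 K.

T₁/T₂ ≈ 1.775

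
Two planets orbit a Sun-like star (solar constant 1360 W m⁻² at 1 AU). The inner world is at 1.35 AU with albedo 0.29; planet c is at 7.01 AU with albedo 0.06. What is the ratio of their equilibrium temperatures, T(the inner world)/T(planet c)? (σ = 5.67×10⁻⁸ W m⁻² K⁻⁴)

T₁/T₂ ≈ 2.124

T_eq = [S₀(1−A)/(4σd²)]^(1/4), so T ∝ (1−A)^(1/4) / √d.
T₁ = [1360×0.71/(4×5.67×10⁻⁸×1.35²)]^(1/4) = 219.85 K.
T₂ = [1360×0.94/(4×5.67×10⁻⁸×7.01²)]^(1/4) = 103.49 K.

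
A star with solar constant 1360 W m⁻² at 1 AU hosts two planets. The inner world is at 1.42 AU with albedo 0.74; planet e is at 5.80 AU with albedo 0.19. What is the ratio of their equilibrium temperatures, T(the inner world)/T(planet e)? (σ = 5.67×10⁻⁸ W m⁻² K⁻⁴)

T₁/T₂ ≈ 1.521

T_eq = [S₀(1−A)/(4σd²)]^(1/4), so T ∝ (1−A)^(1/4) / √d.
T₁ = [1360×0.26/(4×5.67×10⁻⁸×1.42²)]^(1/4) = 166.75 K.
T₂ = [1360×0.81/(4×5.67×10⁻⁸×5.80²)]^(1/4) = 109.62 K.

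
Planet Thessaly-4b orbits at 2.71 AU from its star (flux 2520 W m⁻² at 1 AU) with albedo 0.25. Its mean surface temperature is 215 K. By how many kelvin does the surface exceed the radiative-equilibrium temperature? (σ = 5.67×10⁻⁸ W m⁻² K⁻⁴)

S = 2520/2.71² = 343.1 W m⁻².
T_eq = [S(1−A)/(4σ)]^(1/4) = [343.1×0.75/(4×5.67×10⁻⁸)]^(1/4) = 183.5 K.
ΔT = T_surf − T_eq = 215 − 183.5.

ΔT ≈ 31.5 K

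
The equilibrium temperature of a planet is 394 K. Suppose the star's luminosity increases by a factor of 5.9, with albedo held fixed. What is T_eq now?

T_eq ≈ 614 K

T_eq ∝ L^(1/4) · d^(−1/2).
T′ = 394 × 5.9^(1/4) = 614 K.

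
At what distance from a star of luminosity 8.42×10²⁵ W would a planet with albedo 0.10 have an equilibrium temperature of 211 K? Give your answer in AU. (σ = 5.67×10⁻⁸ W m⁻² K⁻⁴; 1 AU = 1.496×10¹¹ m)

d ≈ 0.774 AU

From T_eq⁴ = L(1−A)/(16πσd²): d = √[L(1−A)/(16πσT_eq⁴)].
d = √[8.42×10²⁵ × 0.90 / (16π × 5.67×10⁻⁸ × (211)⁴)] = 1.16×10¹¹ m = 0.774 AU.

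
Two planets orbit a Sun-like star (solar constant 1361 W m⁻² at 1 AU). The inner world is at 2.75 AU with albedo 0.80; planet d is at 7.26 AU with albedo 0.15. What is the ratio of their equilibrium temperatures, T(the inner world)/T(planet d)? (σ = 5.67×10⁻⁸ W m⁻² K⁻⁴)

T₁/T₂ ≈ 1.132

T_eq = [S₀(1−A)/(4σd²)]^(1/4), so T ∝ (1−A)^(1/4) / √d.
T₁ = [1361×0.20/(4×5.67×10⁻⁸×2.75²)]^(1/4) = 112.24 K.
T₂ = [1361×0.85/(4×5.67×10⁻⁸×7.26²)]^(1/4) = 99.18 K.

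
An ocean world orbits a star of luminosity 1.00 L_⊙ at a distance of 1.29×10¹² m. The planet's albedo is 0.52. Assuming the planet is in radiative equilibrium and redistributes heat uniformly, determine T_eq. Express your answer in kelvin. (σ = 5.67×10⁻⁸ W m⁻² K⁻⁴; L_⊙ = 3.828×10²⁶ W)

L = 1.00 × 3.828×10²⁶ = 3.83×10²⁶ W.
Flux: S = L/(4πd²) = 3.83×10²⁶/(4π×(1.29×10¹²)²) = 18.3 W m⁻².
Energy balance: absorbed = emitted ⇒ πR²·S(1−A) = 4πR²·σT_eq⁴, so T_eq⁴ = S(1−A)/(4σ).
T_eq = [18.3 × 0.48 / (4 × 5.67×10⁻⁸)]^(1/4) = (3.87×10⁷)^(1/4) = 78.9 K.

T_eq ≈ 78.9 K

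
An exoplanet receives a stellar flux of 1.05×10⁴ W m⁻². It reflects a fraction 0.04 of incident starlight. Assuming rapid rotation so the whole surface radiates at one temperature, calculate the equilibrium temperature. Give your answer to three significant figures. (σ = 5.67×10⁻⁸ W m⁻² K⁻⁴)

T_eq ≈ 459 K

Energy balance: absorbed = emitted ⇒ πR²·S(1−A) = 4πR²·σT_eq⁴, so T_eq⁴ = S(1−A)/(4σ).
T_eq = [1.05×10⁴ × 0.96 / (4 × 5.67×10⁻⁸)]^(1/4) = (4.44×10¹⁰)^(1/4) = 459 K.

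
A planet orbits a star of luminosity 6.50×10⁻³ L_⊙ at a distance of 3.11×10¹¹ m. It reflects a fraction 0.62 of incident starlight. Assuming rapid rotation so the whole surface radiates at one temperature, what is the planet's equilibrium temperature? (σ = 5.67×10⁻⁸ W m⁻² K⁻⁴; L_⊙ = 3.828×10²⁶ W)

T_eq ≈ 43.0 K

L = 6.50×10⁻³ × 3.828×10²⁶ = 2.49×10²⁴ W.
Flux: S = L/(4πd²) = 2.49×10²⁴/(4π×(3.11×10¹¹)²) = 2.05 W m⁻².
Energy balance: absorbed = emitted ⇒ πR²·S(1−A) = 4πR²·σT_eq⁴, so T_eq⁴ = S(1−A)/(4σ).
T_eq = [2.05 × 0.38 / (4 × 5.67×10⁻⁸)]^(1/4) = (3.43×10⁶)^(1/4) = 43.0 K.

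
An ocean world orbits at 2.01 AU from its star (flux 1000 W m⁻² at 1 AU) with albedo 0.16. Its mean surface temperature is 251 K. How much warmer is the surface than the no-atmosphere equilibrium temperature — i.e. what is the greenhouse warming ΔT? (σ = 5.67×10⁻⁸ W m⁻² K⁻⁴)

S = 1000/2.01² = 247.5 W m⁻².
T_eq = [S(1−A)/(4σ)]^(1/4) = [247.5×0.84/(4×5.67×10⁻⁸)]^(1/4) = 174.0 K.
ΔT = T_surf − T_eq = 251 − 174.0.

ΔT ≈ 77.0 K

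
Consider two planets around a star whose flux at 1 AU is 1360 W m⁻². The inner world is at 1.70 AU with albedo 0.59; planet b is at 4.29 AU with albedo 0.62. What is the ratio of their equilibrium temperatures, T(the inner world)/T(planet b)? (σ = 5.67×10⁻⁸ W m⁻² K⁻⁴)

T_eq = [S₀(1−A)/(4σd²)]^(1/4), so T ∝ (1−A)^(1/4) / √d.
T₁ = [1360×0.41/(4×5.67×10⁻⁸×1.70²)]^(1/4) = 170.78 K.
T₂ = [1360×0.38/(4×5.67×10⁻⁸×4.29²)]^(1/4) = 105.49 K.

T₁/T₂ ≈ 1.619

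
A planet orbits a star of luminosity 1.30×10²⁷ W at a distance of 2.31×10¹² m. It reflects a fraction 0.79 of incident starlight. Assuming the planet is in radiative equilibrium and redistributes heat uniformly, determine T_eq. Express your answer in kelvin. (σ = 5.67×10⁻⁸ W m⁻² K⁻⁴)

Flux: S = L/(4πd²) = 1.30×10²⁷/(4π×(2.31×10¹²)²) = 19.4 W m⁻².
Energy balance: absorbed = emitted ⇒ πR²·S(1−A) = 4πR²·σT_eq⁴, so T_eq⁴ = S(1−A)/(4σ).
T_eq = [19.4 × 0.21 / (4 × 5.67×10⁻⁸)]^(1/4) = (1.80×10⁷)^(1/4) = 65.1 K.

T_eq ≈ 65.1 K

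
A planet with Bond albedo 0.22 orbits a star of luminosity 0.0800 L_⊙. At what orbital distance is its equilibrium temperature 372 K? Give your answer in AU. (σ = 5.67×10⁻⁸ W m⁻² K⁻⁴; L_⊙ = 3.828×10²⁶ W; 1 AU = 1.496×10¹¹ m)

d ≈ 0.140 AU

L = 0.0800 × 3.828×10²⁶ = 3.06×10²⁵ W.
From T_eq⁴ = L(1−A)/(16πσd²): d = √[L(1−A)/(16πσT_eq⁴)].
d = √[3.06×10²⁵ × 0.78 / (16π × 5.67×10⁻⁸ × (372)⁴)] = 2.09×10¹⁰ m = 0.140 AU.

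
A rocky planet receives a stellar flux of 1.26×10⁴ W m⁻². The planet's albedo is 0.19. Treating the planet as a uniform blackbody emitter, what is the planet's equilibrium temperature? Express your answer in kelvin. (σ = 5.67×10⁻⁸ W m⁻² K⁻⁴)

T_eq ≈ 461 K

Energy balance: absorbed = emitted ⇒ πR²·S(1−A) = 4πR²·σT_eq⁴, so T_eq⁴ = S(1−A)/(4σ).
T_eq = [1.26×10⁴ × 0.81 / (4 × 5.67×10⁻⁸)]^(1/4) = (4.50×10¹⁰)^(1/4) = 461 K.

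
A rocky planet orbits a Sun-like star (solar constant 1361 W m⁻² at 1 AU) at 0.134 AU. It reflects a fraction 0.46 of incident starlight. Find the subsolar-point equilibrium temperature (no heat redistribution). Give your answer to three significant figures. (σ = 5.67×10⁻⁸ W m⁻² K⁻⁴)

Flux at 0.134 AU: S = 1361/0.134² = 7.58×10⁴ W m⁻².
At the subsolar point the surface absorbs S(1−A) and emits σT⁴ per unit area — no factor of 4, since only the local patch is in balance.
T = [7.58×10⁴ × 0.54 / 5.67×10⁻⁸]^(1/4) = (7.22×10¹¹)^(1/4) = 922 K.

T_ss ≈ 922 K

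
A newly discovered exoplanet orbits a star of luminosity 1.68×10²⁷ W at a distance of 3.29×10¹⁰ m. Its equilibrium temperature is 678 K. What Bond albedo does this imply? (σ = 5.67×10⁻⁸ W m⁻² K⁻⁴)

Flux: S = L/(4πd²) = 1.68×10²⁷/(4π×(3.29×10¹⁰)²) = 1.24×10⁵ W m⁻².
From T_eq⁴ = S(1−A)/(4σ): 1−A = 4σT_eq⁴/S.
1−A = 4 × 5.67×10⁻⁸ × (678)⁴ / 1.24×10⁵ = 0.388.

A ≈ 0.61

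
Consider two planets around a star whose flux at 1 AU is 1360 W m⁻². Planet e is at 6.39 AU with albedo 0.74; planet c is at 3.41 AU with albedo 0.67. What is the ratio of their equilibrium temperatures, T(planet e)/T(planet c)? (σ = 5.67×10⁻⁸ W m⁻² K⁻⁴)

T_eq = [S₀(1−A)/(4σd²)]^(1/4), so T ∝ (1−A)^(1/4) / √d.
T₁ = [1360×0.26/(4×5.67×10⁻⁸×6.39²)]^(1/4) = 78.61 K.
T₂ = [1360×0.33/(4×5.67×10⁻⁸×3.41²)]^(1/4) = 114.22 K.

T₁/T₂ ≈ 0.688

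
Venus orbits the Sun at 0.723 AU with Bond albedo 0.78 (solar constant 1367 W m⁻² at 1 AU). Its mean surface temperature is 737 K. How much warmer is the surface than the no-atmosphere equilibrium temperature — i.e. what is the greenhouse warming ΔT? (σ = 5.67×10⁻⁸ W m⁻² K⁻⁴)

ΔT ≈ 512.6 K

S = 1367/0.723² = 2615 W m⁻².
T_eq = [S(1−A)/(4σ)]^(1/4) = [2615×0.22/(4×5.67×10⁻⁸)]^(1/4) = 224.4 K.
ΔT = T_surf − T_eq = 737 − 224.4.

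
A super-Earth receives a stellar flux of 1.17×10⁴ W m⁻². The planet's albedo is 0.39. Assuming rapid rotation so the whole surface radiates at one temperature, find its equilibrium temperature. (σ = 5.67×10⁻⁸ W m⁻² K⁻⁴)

Energy balance: absorbed = emitted ⇒ πR²·S(1−A) = 4πR²·σT_eq⁴, so T_eq⁴ = S(1−A)/(4σ).
T_eq = [1.17×10⁴ × 0.61 / (4 × 5.67×10⁻⁸)]^(1/4) = (3.15×10¹⁰)^(1/4) = 421 K.

T_eq ≈ 421 K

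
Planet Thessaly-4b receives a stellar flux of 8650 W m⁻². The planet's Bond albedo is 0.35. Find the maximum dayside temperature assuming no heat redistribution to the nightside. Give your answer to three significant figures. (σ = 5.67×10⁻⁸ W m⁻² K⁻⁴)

T_ss ≈ 561 K

With no redistribution each surface element balances locally: S(1−A) = σT⁴.
T = [8650 × 0.65 / 5.67×10⁻⁸]^(1/4) = (9.92×10¹⁰)^(1/4) = 561 K.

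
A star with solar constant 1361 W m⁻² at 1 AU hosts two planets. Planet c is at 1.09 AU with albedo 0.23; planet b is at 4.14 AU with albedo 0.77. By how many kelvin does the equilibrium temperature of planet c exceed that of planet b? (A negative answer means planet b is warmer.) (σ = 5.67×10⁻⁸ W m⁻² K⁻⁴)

ΔT ≈ 155.0 K

T_eq = [S₀(1−A)/(4σd²)]^(1/4), so T ∝ (1−A)^(1/4) / √d.
T₁ = [1361×0.77/(4×5.67×10⁻⁸×1.09²)]^(1/4) = 249.73 K.
T₂ = [1361×0.23/(4×5.67×10⁻⁸×4.14²)]^(1/4) = 94.73 K.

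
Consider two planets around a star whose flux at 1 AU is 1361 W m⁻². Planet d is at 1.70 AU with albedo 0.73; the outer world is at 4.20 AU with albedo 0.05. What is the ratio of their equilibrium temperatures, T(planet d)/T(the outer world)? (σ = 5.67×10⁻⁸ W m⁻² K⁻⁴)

T_eq = [S₀(1−A)/(4σd²)]^(1/4), so T ∝ (1−A)^(1/4) / √d.
T₁ = [1361×0.27/(4×5.67×10⁻⁸×1.70²)]^(1/4) = 153.88 K.
T₂ = [1361×0.95/(4×5.67×10⁻⁸×4.20²)]^(1/4) = 134.08 K.

T₁/T₂ ≈ 1.148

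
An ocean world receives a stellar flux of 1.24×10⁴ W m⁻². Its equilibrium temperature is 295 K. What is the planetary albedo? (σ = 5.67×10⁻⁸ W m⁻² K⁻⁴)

From T_eq⁴ = S(1−A)/(4σ): 1−A = 4σT_eq⁴/S.
1−A = 4 × 5.67×10⁻⁸ × (295)⁴ / 1.24×10⁴ = 0.139.

A ≈ 0.86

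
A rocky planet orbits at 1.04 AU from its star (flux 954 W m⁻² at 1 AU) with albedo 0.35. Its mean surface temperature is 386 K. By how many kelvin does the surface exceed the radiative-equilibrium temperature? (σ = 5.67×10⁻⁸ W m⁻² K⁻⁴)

S = 954/1.04² = 882.0 W m⁻².
T_eq = [S(1−A)/(4σ)]^(1/4) = [882.0×0.65/(4×5.67×10⁻⁸)]^(1/4) = 224.2 K.
ΔT = T_surf − T_eq = 386 − 224.2.

ΔT ≈ 161.8 K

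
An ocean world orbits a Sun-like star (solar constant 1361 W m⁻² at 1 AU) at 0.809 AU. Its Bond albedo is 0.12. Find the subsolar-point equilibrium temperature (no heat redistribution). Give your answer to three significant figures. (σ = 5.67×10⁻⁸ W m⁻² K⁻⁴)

T_ss ≈ 424 K

Flux at 0.809 AU: S = 1361/0.809² = 2080 W m⁻².
At the subsolar point the surface absorbs S(1−A) and emits σT⁴ per unit area — no factor of 4, since only the local patch is in balance.
T = [2080 × 0.88 / 5.67×10⁻⁸]^(1/4) = (3.23×10¹⁰)^(1/4) = 424 K.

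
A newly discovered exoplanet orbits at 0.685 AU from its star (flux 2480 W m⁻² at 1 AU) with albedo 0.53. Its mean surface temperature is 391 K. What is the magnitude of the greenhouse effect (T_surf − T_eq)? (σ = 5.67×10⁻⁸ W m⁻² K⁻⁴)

ΔT ≈ 67.5 K

S = 2480/0.685² = 5285 W m⁻².
T_eq = [S(1−A)/(4σ)]^(1/4) = [5285×0.47/(4×5.67×10⁻⁸)]^(1/4) = 323.5 K.
ΔT = T_surf − T_eq = 391 − 323.5.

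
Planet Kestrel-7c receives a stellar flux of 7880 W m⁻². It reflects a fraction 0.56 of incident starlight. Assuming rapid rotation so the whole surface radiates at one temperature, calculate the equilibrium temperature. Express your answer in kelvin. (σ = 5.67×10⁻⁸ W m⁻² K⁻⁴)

T_eq ≈ 352 K

Energy balance: absorbed = emitted ⇒ πR²·S(1−A) = 4πR²·σT_eq⁴, so T_eq⁴ = S(1−A)/(4σ).
T_eq = [7880 × 0.44 / (4 × 5.67×10⁻⁸)]^(1/4) = (1.53×10¹⁰)^(1/4) = 352 K.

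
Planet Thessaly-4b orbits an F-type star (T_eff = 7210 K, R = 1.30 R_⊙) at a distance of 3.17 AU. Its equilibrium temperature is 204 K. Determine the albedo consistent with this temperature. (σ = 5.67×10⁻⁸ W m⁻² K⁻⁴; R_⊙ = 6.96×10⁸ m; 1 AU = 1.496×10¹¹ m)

A ≈ 0.30

R_⋆ = 1.30 × 6.96×10⁸ = 9.05×10⁸ m.
d = 3.17 AU = 4.74×10¹¹ m.
L = 4πR_⋆²σT_⋆⁴ = 4π(9.05×10⁸)² × 5.67×10⁻⁸ × (7210)⁴ = 1.58×10²⁷ W.
S = L/(4πd²) = 558 W m⁻².
From T_eq⁴ = S(1−A)/(4σ): 1−A = 4σT_eq⁴/S.
1−A = 4 × 5.67×10⁻⁸ × (204)⁴ / 558 = 0.704.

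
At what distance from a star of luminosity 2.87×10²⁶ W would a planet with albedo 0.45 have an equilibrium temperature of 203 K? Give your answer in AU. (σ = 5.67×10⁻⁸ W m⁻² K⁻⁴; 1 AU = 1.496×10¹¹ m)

d ≈ 1.21 AU

From T_eq⁴ = L(1−A)/(16πσd²): d = √[L(1−A)/(16πσT_eq⁴)].
d = √[2.87×10²⁶ × 0.55 / (16π × 5.67×10⁻⁸ × (203)⁴)] = 1.81×10¹¹ m = 1.21 AU.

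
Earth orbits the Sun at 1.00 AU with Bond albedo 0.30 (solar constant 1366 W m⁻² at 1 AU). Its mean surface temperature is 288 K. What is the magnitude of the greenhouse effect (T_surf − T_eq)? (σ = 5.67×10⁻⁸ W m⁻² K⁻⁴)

S = 1366/1.00² = 1366 W m⁻².
T_eq = [S(1−A)/(4σ)]^(1/4) = [1366×0.70/(4×5.67×10⁻⁸)]^(1/4) = 254.8 K.
ΔT = T_surf − T_eq = 288 − 254.8.

ΔT ≈ 33.2 K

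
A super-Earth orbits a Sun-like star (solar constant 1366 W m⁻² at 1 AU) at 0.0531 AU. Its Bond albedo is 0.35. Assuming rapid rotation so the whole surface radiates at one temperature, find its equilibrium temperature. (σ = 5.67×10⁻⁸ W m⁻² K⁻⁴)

T_eq ≈ 1090 K

Flux at 0.0531 AU: S = 1366/0.0531² = 4.84×10⁵ W m⁻².
Energy balance: absorbed = emitted ⇒ πR²·S(1−A) = 4πR²·σT_eq⁴, so T_eq⁴ = S(1−A)/(4σ).
T_eq = [4.84×10⁵ × 0.65 / (4 × 5.67×10⁻⁸)]^(1/4) = (1.39×10¹²)^(1/4) = 1090 K.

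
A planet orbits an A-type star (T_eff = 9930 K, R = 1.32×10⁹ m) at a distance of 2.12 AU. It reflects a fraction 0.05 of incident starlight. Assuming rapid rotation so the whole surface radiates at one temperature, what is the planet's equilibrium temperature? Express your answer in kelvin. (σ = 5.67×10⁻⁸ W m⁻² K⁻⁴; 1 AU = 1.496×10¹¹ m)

d = 2.12 AU = 3.17×10¹¹ m.
L = 4πR_⋆²σT_⋆⁴ = 4π(1.32×10⁹)² × 5.67×10⁻⁸ × (9930)⁴ = 1.21×10²⁸ W.
S = L/(4πd²) = 9550 W m⁻².
Energy balance: absorbed = emitted ⇒ πR²·S(1−A) = 4πR²·σT_eq⁴, so T_eq⁴ = S(1−A)/(4σ).
T_eq = [9550 × 0.95 / (4 × 5.67×10⁻⁸)]^(1/4) = (4.00×10¹⁰)^(1/4) = 447 K.

T_eq ≈ 447 K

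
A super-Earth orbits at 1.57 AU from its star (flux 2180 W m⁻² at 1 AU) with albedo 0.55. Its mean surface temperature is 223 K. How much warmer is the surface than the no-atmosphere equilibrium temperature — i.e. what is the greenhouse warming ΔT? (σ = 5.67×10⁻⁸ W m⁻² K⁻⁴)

S = 2180/1.57² = 884.4 W m⁻².
T_eq = [S(1−A)/(4σ)]^(1/4) = [884.4×0.45/(4×5.67×10⁻⁸)]^(1/4) = 204.7 K.
ΔT = T_surf − T_eq = 223 − 204.7.

ΔT ≈ 18.3 K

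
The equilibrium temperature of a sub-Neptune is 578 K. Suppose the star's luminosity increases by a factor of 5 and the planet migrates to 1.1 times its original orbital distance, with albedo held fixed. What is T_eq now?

T_eq ∝ L^(1/4) · d^(−1/2).
T′ = 578 × 5^(1/4) / 1.1^(1/2) = 824 K.

T_eq ≈ 824 K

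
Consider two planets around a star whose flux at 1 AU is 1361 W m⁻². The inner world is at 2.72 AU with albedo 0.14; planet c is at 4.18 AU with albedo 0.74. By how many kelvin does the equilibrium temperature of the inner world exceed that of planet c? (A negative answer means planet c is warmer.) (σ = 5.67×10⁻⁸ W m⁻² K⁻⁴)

ΔT ≈ 65.3 K

T_eq = [S₀(1−A)/(4σd²)]^(1/4), so T ∝ (1−A)^(1/4) / √d.
T₁ = [1361×0.86/(4×5.67×10⁻⁸×2.72²)]^(1/4) = 162.52 K.
T₂ = [1361×0.26/(4×5.67×10⁻⁸×4.18²)]^(1/4) = 97.21 K.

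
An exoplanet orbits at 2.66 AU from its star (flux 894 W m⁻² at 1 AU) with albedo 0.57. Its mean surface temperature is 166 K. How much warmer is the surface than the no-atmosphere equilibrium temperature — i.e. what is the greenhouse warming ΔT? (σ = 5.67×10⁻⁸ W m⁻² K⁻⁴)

S = 894/2.66² = 126.3 W m⁻².
T_eq = [S(1−A)/(4σ)]^(1/4) = [126.3×0.43/(4×5.67×10⁻⁸)]^(1/4) = 124.4 K.
ΔT = T_surf − T_eq = 166 − 124.4.

ΔT ≈ 41.6 K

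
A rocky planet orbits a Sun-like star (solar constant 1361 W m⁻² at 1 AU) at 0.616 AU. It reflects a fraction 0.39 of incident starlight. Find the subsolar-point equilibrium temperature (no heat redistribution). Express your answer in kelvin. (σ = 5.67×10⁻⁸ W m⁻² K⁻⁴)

T_ss ≈ 443 K

Flux at 0.616 AU: S = 1361/0.616² = 3590 W m⁻².
At the subsolar point the surface absorbs S(1−A) and emits σT⁴ per unit area — no factor of 4, since only the local patch is in balance.
T = [3590 × 0.61 / 5.67×10⁻⁸]^(1/4) = (3.86×10¹⁰)^(1/4) = 443 K.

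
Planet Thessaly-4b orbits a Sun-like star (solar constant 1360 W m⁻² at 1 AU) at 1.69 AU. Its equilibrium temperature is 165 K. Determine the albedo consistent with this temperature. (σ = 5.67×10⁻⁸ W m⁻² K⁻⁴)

Flux at 1.69 AU: S = 1360/1.69² = 476 W m⁻².
From T_eq⁴ = S(1−A)/(4σ): 1−A = 4σT_eq⁴/S.
1−A = 4 × 5.67×10⁻⁸ × (165)⁴ / 476 = 0.353.

A ≈ 0.65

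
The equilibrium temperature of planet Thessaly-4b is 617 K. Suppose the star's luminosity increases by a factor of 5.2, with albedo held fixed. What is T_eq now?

T_eq ≈ 932 K

T_eq ∝ L^(1/4) · d^(−1/2).
T′ = 617 × 5.2^(1/4) = 932 K.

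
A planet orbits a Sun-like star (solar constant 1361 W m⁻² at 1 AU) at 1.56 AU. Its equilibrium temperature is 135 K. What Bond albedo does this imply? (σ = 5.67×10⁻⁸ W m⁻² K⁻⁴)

Flux at 1.56 AU: S = 1361/1.56² = 559 W m⁻².
From T_eq⁴ = S(1−A)/(4σ): 1−A = 4σT_eq⁴/S.
1−A = 4 × 5.67×10⁻⁸ × (135)⁴ / 559 = 0.135.

A ≈ 0.87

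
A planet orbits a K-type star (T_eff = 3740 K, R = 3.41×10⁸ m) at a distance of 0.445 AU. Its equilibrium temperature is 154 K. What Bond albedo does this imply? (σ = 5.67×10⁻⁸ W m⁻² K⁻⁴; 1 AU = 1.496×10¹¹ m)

A ≈ 0.56

d = 0.445 AU = 6.66×10¹⁰ m.
L = 4πR_⋆²σT_⋆⁴ = 4π(3.41×10⁸)² × 5.67×10⁻⁸ × (3740)⁴ = 1.62×10²⁵ W.
S = L/(4πd²) = 291 W m⁻².
From T_eq⁴ = S(1−A)/(4σ): 1−A = 4σT_eq⁴/S.
1−A = 4 × 5.67×10⁻⁸ × (154)⁴ / 291 = 0.438.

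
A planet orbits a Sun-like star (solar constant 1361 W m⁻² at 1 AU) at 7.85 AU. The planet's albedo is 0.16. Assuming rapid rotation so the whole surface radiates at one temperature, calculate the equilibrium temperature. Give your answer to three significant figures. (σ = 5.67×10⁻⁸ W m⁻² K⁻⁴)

T_eq ≈ 95.1 K

Flux at 7.85 AU: S = 1361/7.85² = 22.1 W m⁻².
Energy balance: absorbed = emitted ⇒ πR²·S(1−A) = 4πR²·σT_eq⁴, so T_eq⁴ = S(1−A)/(4σ).
T_eq = [22.1 × 0.84 / (4 × 5.67×10⁻⁸)]^(1/4) = (8.18×10⁷)^(1/4) = 95.1 K.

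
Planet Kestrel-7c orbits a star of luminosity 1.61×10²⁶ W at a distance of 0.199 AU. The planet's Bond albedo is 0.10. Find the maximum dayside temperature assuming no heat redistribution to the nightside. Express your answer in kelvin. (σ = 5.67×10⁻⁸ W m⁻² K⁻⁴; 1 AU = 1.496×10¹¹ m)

T_ss ≈ 692 K

d = 0.199 AU = 2.98×10¹⁰ m.
Flux: S = L/(4πd²) = 1.61×10²⁶/(4π×(2.98×10¹⁰)²) = 1.45×10⁴ W m⁻².
With no redistribution each surface element balances locally: S(1−A) = σT⁴.
T = [1.45×10⁴ × 0.90 / 5.67×10⁻⁸]^(1/4) = (2.29×10¹¹)^(1/4) = 692 K.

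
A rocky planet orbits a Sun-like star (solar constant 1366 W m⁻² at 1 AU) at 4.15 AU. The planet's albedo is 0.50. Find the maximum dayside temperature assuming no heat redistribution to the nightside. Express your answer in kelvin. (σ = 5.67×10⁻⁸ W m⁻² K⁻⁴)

Flux at 4.15 AU: S = 1366/4.15² = 79.3 W m⁻².
With no redistribution each surface element balances locally: S(1−A) = σT⁴.
T = [79.3 × 0.50 / 5.67×10⁻⁸]^(1/4) = (6.99×10⁸)^(1/4) = 163 K.

T_ss ≈ 163 K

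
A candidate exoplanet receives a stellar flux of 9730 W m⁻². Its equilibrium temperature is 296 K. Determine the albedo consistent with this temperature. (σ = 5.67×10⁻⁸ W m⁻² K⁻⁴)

From T_eq⁴ = S(1−A)/(4σ): 1−A = 4σT_eq⁴/S.
1−A = 4 × 5.67×10⁻⁸ × (296)⁴ / 9730 = 0.179.

A ≈ 0.82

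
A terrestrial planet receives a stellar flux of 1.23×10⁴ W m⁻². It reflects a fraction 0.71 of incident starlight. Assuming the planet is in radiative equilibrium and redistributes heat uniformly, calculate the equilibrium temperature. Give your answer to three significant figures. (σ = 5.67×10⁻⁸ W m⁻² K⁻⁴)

Energy balance: absorbed = emitted ⇒ πR²·S(1−A) = 4πR²·σT_eq⁴, so T_eq⁴ = S(1−A)/(4σ).
T_eq = [1.23×10⁴ × 0.29 / (4 × 5.67×10⁻⁸)]^(1/4) = (1.57×10¹⁰)^(1/4) = 354 K.

T_eq ≈ 354 K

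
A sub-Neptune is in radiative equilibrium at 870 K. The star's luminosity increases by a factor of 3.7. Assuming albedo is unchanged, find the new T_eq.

T_eq ∝ L^(1/4) · d^(−1/2).
T′ = 870 × 3.7^(1/4) = 1210 K.

T_eq ≈ 1210 K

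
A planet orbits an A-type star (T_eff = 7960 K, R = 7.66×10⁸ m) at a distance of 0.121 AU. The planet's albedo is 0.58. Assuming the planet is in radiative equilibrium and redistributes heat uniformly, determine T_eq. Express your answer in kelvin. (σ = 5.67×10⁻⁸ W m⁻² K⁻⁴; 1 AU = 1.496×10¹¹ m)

T_eq ≈ 932 K

d = 0.121 AU = 1.81×10¹⁰ m.
L = 4πR_⋆²σT_⋆⁴ = 4π(7.66×10⁸)² × 5.67×10⁻⁸ × (7960)⁴ = 1.68×10²⁷ W.
S = L/(4πd²) = 4.08×10⁵ W m⁻².
Energy balance: absorbed = emitted ⇒ πR²·S(1−A) = 4πR²·σT_eq⁴, so T_eq⁴ = S(1−A)/(4σ).
T_eq = [4.08×10⁵ × 0.42 / (4 × 5.67×10⁻⁸)]^(1/4) = (7.55×10¹¹)^(1/4) = 932 K.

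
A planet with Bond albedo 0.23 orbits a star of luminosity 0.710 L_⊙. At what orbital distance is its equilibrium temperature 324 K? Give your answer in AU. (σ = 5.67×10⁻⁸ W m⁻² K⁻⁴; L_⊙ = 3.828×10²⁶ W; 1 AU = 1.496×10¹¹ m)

L = 0.710 × 3.828×10²⁶ = 2.72×10²⁶ W.
From T_eq⁴ = L(1−A)/(16πσd²): d = √[L(1−A)/(16πσT_eq⁴)].
d = √[2.72×10²⁶ × 0.77 / (16π × 5.67×10⁻⁸ × (324)⁴)] = 8.16×10¹⁰ m = 0.546 AU.

d ≈ 0.546 AU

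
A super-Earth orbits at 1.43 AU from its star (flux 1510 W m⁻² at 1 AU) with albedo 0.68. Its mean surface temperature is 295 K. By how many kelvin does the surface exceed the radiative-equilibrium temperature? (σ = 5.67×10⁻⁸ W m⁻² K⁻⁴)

S = 1510/1.43² = 738.4 W m⁻².
T_eq = [S(1−A)/(4σ)]^(1/4) = [738.4×0.32/(4×5.67×10⁻⁸)]^(1/4) = 179.7 K.
ΔT = T_surf − T_eq = 295 − 179.7.

ΔT ≈ 115.3 K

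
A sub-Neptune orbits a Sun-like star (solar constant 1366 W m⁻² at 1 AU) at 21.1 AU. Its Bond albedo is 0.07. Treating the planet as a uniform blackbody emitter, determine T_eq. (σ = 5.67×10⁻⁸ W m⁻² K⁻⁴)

Flux at 21.1 AU: S = 1366/21.1² = 3.07 W m⁻².
Energy balance: absorbed = emitted ⇒ πR²·S(1−A) = 4πR²·σT_eq⁴, so T_eq⁴ = S(1−A)/(4σ).
T_eq = [3.07 × 0.93 / (4 × 5.67×10⁻⁸)]^(1/4) = (1.26×10⁷)^(1/4) = 59.6 K.

T_eq ≈ 59.6 K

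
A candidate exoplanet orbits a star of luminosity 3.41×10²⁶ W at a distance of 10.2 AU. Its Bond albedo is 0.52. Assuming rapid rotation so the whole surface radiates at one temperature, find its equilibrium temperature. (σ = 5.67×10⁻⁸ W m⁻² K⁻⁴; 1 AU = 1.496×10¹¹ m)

d = 10.2 AU = 1.53×10¹² m.
Flux: S = L/(4πd²) = 3.41×10²⁶/(4π×(1.53×10¹²)²) = 11.7 W m⁻².
Energy balance: absorbed = emitted ⇒ πR²·S(1−A) = 4πR²·σT_eq⁴, so T_eq⁴ = S(1−A)/(4σ).
T_eq = [11.7 × 0.48 / (4 × 5.67×10⁻⁸)]^(1/4) = (2.47×10⁷)^(1/4) = 70.5 K.

T_eq ≈ 70.5 K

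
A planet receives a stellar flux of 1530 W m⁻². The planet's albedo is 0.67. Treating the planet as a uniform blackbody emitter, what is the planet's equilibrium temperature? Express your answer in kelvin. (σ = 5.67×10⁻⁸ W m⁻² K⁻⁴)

T_eq ≈ 217 K

Energy balance: absorbed = emitted ⇒ πR²·S(1−A) = 4πR²·σT_eq⁴, so T_eq⁴ = S(1−A)/(4σ).
T_eq = [1530 × 0.33 / (4 × 5.67×10⁻⁸)]^(1/4) = (2.23×10⁹)^(1/4) = 217 K.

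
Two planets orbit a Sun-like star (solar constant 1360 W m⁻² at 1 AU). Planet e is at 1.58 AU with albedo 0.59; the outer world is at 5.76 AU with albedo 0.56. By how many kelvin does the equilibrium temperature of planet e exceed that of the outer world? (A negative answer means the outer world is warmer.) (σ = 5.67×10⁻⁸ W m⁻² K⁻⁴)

T_eq = [S₀(1−A)/(4σd²)]^(1/4), so T ∝ (1−A)^(1/4) / √d.
T₁ = [1360×0.41/(4×5.67×10⁻⁸×1.58²)]^(1/4) = 177.15 K.
T₂ = [1360×0.44/(4×5.67×10⁻⁸×5.76²)]^(1/4) = 94.43 K.

ΔT ≈ 82.7 K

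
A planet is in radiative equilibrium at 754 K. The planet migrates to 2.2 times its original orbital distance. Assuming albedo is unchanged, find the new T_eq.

T_eq ∝ L^(1/4) · d^(−1/2).
T′ = 754 / 2.2^(1/2) = 508 K.

T_eq ≈ 508 K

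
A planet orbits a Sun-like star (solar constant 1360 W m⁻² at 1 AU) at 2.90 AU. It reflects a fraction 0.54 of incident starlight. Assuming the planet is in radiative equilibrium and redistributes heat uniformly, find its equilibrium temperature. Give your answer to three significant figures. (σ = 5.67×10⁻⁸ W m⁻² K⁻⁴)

Flux at 2.90 AU: S = 1360/2.90² = 162 W m⁻².
Energy balance: absorbed = emitted ⇒ πR²·S(1−A) = 4πR²·σT_eq⁴, so T_eq⁴ = S(1−A)/(4σ).
T_eq = [162 × 0.46 / (4 × 5.67×10⁻⁸)]^(1/4) = (3.28×10⁸)^(1/4) = 135 K.

T_eq ≈ 135 K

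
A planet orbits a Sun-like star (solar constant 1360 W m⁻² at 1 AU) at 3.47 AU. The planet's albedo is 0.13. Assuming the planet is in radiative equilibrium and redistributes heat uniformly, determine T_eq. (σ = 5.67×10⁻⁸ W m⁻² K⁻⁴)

Flux at 3.47 AU: S = 1360/3.47² = 113 W m⁻².
Energy balance: absorbed = emitted ⇒ πR²·S(1−A) = 4πR²·σT_eq⁴, so T_eq⁴ = S(1−A)/(4σ).
T_eq = [113 × 0.87 / (4 × 5.67×10⁻⁸)]^(1/4) = (4.33×10⁸)^(1/4) = 144 K.

T_eq ≈ 144 K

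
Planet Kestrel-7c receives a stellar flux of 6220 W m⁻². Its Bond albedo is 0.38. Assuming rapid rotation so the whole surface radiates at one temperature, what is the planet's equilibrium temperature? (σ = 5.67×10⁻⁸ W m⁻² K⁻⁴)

Energy balance: absorbed = emitted ⇒ πR²·S(1−A) = 4πR²·σT_eq⁴, so T_eq⁴ = S(1−A)/(4σ).
T_eq = [6220 × 0.62 / (4 × 5.67×10⁻⁸)]^(1/4) = (1.70×10¹⁰)^(1/4) = 361 K.

T_eq ≈ 361 K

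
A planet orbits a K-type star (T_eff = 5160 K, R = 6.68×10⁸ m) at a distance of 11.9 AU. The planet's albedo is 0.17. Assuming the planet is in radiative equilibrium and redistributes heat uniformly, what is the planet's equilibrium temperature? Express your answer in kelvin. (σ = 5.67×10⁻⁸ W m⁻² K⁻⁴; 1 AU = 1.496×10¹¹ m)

T_eq ≈ 67.5 K

d = 11.9 AU = 1.78×10¹² m.
L = 4πR_⋆²σT_⋆⁴ = 4π(6.68×10⁸)² × 5.67×10⁻⁸ × (5160)⁴ = 2.25×10²⁶ W.
S = L/(4πd²) = 5.66 W m⁻².
Energy balance: absorbed = emitted ⇒ πR²·S(1−A) = 4πR²·σT_eq⁴, so T_eq⁴ = S(1−A)/(4σ).
T_eq = [5.66 × 0.83 / (4 × 5.67×10⁻⁸)]^(1/4) = (2.07×10⁷)^(1/4) = 67.5 K.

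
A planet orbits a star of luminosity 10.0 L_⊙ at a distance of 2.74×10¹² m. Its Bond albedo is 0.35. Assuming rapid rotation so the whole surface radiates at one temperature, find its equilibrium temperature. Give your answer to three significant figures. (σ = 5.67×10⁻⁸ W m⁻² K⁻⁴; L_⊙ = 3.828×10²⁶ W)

T_eq ≈ 104 K

L = 10.0 × 3.828×10²⁶ = 3.83×10²⁷ W.
Flux: S = L/(4πd²) = 3.83×10²⁷/(4π×(2.74×10¹²)²) = 40.6 W m⁻².
Energy balance: absorbed = emitted ⇒ πR²·S(1−A) = 4πR²·σT_eq⁴, so T_eq⁴ = S(1−A)/(4σ).
T_eq = [40.6 × 0.65 / (4 × 5.67×10⁻⁸)]^(1/4) = (1.16×10⁸)^(1/4) = 104 K.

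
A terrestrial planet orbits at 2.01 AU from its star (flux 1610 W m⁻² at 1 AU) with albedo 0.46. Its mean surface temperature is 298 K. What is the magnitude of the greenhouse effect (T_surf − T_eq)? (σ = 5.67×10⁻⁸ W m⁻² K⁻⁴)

ΔT ≈ 122.5 K

S = 1610/2.01² = 398.5 W m⁻².
T_eq = [S(1−A)/(4σ)]^(1/4) = [398.5×0.54/(4×5.67×10⁻⁸)]^(1/4) = 175.5 K.
ΔT = T_surf − T_eq = 298 − 175.5.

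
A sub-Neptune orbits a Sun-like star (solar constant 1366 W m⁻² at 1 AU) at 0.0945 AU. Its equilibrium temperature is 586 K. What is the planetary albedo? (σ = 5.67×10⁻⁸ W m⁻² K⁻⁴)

A ≈ 0.83

Flux at 0.0945 AU: S = 1366/0.0945² = 1.53×10⁵ W m⁻².
From T_eq⁴ = S(1−A)/(4σ): 1−A = 4σT_eq⁴/S.
1−A = 4 × 5.67×10⁻⁸ × (586)⁴ / 1.53×10⁵ = 0.175.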